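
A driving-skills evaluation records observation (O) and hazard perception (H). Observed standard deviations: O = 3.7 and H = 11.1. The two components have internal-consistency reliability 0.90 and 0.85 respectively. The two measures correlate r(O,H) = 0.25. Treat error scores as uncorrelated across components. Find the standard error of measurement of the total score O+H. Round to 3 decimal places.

Var(total) = 136.9 + 20.535 = 157.435.
True-score variance = 117.049 + 20.535 = 137.584, so reliability = 0.8739.
Error variance = 157.435 − 137.584 = 19.8505; SEM = √19.8505 = 4.455.

4.455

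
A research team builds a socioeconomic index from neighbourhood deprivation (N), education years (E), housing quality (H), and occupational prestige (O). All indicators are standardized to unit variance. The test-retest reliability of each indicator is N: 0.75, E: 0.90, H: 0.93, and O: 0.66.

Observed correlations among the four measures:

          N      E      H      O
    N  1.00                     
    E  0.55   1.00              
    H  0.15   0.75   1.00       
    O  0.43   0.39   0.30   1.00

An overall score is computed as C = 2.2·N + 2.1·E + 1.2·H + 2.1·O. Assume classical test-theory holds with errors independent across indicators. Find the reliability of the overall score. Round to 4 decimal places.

0.9035

Var(C) = 2.2² + 2.1² + 1.2² + 2.1² + 2·[4.62·0.55 + 2.64·0.15 + 4.62·0.43 + 2.52·0.75 + 4.41·0.39 + 2.52·0.30] = 15.1 + 18.579 = 33.679.
Under uncorrelated errors the observed covariances equal the true-score covariances, so only the own-variance terms attenuate.
True-score variance = [2.2²·0.75 + 2.1²·0.90 + 1.2²·0.93 + 2.1²·0.66] + 18.579 = 11.8488 + 18.579 = 30.4278.
Reliability = 30.4278 / 33.679 = 0.9035.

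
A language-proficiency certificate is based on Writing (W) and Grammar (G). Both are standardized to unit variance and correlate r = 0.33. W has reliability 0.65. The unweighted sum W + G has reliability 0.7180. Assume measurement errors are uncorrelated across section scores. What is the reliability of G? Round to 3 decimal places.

Var(W+G) = 2 + 2·0.33 = 2.660.
True-score variance = ρ_W + ρ_G + 2·0.33, so 0.7180 = (0.65 + ρ_G + 0.66) / 2.660.
ρ_G = 0.7180·2.660 − 0.65 − 0.66 = 0.600.

0.600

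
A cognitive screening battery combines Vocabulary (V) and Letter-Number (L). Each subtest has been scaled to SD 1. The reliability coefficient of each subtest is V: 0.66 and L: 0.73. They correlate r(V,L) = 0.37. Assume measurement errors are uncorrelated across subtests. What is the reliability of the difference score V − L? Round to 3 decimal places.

Var(V−L) = 1 + 1 − 2·0.37 = 2 − 0.74 = 1.26.
Under uncorrelated errors the observed covariances equal the true-score covariances, so only the own-variance terms attenuate.
True-score variance = [0.66 + 0.73] − 0.74 = 1.39 − 0.74 = 0.65.
Reliability = 0.65 / 1.26 = 0.516.

0.516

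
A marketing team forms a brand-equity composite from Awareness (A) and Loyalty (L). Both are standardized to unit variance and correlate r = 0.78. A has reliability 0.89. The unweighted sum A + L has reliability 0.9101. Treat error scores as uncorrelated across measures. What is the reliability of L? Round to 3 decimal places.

0.790

Var(A+L) = 2 + 2·0.78 = 3.560.
True-score variance = ρ_A + ρ_L + 2·0.78, so 0.9101 = (0.89 + ρ_L + 1.56) / 3.560.
ρ_L = 0.9101·3.560 − 0.89 − 1.56 = 0.790.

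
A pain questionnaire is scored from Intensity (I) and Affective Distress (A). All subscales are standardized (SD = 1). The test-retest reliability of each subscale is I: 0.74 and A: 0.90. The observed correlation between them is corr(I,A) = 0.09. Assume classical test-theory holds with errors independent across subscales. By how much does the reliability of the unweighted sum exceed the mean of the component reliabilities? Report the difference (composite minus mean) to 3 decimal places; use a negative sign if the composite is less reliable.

Var(sum) = 2 + 0.18 = 2.18; true-score variance = 1.64 + 0.18 = 1.82; composite reliability = 0.8349.
Mean component reliability = 0.8200.
Difference = 0.8349 − 0.8200 = 0.015.

0.015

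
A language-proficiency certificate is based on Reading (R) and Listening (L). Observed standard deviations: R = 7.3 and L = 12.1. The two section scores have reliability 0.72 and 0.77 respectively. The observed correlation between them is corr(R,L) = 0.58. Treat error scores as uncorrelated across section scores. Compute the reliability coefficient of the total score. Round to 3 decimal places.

0.839

Var(R+L) = 7.3² + 12.1² + 2·[7.3·12.1·0.58] = 199.7 + 102.463 = 302.163.
Under uncorrelated errors the observed covariances equal the true-score covariances, so only the own-variance terms attenuate.
True-score variance = [7.3²·0.72 + 12.1²·0.77] + 102.463 = 151.105 + 102.463 = 253.567.
Reliability = 253.567 / 302.163 = 0.839.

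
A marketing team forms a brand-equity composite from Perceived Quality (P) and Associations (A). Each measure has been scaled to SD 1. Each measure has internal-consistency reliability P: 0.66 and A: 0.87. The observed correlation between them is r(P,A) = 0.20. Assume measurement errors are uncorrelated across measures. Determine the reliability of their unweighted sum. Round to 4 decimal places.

Var(P+A) = 2 + 2·[0.20] = 2 + 0.4 = 2.4.
Under uncorrelated errors the observed covariances equal the true-score covariances, so only the own-variance terms attenuate.
True-score variance = [0.66 + 0.87] + 0.4 = 1.53 + 0.4 = 1.93.
Reliability = 1.93 / 2.4 = 0.8042.

0.8042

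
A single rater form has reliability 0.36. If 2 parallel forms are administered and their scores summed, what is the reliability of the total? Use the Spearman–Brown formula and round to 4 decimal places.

ρ_k = kρ / (1 + (k−1)ρ) = 2·0.36 / (1 + 1·0.36) = 0.720 / 1.360 = 0.5294.

0.5294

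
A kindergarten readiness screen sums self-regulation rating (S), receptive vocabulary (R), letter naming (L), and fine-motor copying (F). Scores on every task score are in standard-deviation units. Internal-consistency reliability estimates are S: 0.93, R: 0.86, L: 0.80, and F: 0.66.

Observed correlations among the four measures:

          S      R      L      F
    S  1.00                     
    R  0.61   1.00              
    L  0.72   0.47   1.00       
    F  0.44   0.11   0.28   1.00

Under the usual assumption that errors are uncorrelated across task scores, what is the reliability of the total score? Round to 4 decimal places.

0.9190

Var(S+R+L+F) = 4 + 2·[0.61 + 0.72 + 0.44 + 0.47 + 0.11 + 0.28] = 4 + 5.26 = 9.26.
Because errors are independent across components, Cov(Tᵢ,Tⱼ) = Cov(Xᵢ,Xⱼ); the off-diagonal part of the true-score variance is the same as above.
True-score variance = [0.93 + 0.86 + 0.80 + 0.66] + 5.26 = 3.25 + 5.26 = 8.51.
Reliability = 8.51 / 9.26 = 0.9190.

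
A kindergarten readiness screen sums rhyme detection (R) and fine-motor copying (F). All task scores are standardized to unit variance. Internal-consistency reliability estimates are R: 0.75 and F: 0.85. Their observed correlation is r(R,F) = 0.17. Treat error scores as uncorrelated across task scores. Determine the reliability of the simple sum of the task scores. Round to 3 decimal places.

0.829

Var(R+F) = 2 + 2·[0.17] = 2 + 0.34 = 2.34.
Because errors are independent across components, Cov(Tᵢ,Tⱼ) = Cov(Xᵢ,Xⱼ); the off-diagonal part of the true-score variance is the same as above.
True-score variance = [0.75 + 0.85] + 0.34 = 1.6 + 0.34 = 1.94.
Reliability = 1.94 / 2.34 = 0.829.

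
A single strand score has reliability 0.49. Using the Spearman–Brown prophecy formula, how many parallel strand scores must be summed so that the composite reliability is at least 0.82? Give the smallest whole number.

k ≥ ρ*(1−ρ₁)/(ρ₁(1−ρ*)) = 0.82·0.51 / (0.49·0.18) = 4.741.
Smallest integer k = 5.

5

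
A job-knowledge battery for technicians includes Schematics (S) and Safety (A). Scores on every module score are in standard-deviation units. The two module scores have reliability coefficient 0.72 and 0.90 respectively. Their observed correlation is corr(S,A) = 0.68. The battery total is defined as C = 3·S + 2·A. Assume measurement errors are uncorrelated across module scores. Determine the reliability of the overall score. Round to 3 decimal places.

0.862

Var(C) = 3² + 2² + 2·[6·0.68] = 13 + 8.16 = 21.16.
With uncorrelated errors the cross-covariances are all true-score covariance, so they carry over unchanged; only the diagonal terms shrink to ρᵢσᵢ².
True-score variance = [3²·0.72 + 2²·0.90] + 8.16 = 10.08 + 8.16 = 18.24.
Reliability = 18.24 / 21.16 = 0.862.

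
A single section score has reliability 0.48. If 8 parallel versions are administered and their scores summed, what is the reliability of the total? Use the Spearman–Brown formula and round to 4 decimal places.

0.8807

ρ_k = kρ / (1 + (k−1)ρ) = 8·0.48 / (1 + 7·0.48) = 3.840 / 4.360 = 0.8807.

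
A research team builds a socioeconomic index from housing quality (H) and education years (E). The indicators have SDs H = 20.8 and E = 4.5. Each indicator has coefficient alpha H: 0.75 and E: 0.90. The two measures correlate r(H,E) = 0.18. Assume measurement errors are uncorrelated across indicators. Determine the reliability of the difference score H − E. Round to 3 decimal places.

0.737

Var(H−E) = 20.8² + 4.5² − 2·20.8·4.5·0.18 = 452.89 − 33.696 = 419.194.
Because errors are independent across components, Cov(Tᵢ,Tⱼ) = Cov(Xᵢ,Xⱼ); the off-diagonal part of the true-score variance is the same as above.
True-score variance = [20.8²·0.75 + 4.5²·0.90] − 33.696 = 342.705 − 33.696 = 309.009.
Reliability = 309.009 / 419.194 = 0.737.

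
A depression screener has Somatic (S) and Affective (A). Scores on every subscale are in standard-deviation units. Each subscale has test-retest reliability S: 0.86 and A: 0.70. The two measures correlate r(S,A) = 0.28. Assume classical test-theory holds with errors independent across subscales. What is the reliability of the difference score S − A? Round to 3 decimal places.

0.694

Var(S−A) = 1 + 1 − 2·0.28 = 2 − 0.56 = 1.44.
Under uncorrelated errors the observed covariances equal the true-score covariances, so only the own-variance terms attenuate.
True-score variance = [0.86 + 0.70] − 0.56 = 1.56 − 0.56 = 1.
Reliability = 1 / 1.44 = 0.694.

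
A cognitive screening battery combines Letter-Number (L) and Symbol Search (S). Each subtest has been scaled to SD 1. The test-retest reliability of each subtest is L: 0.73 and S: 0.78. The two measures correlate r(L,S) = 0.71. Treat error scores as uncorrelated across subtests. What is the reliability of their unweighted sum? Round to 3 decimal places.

0.857

Var(L+S) = 2 + 2·[0.71] = 2 + 1.42 = 3.42.
With uncorrelated errors the cross-covariances are all true-score covariance, so they carry over unchanged; only the diagonal terms shrink to ρᵢσᵢ².
True-score variance = [0.73 + 0.78] + 1.42 = 1.51 + 1.42 = 2.93.
Reliability = 2.93 / 3.42 = 0.857.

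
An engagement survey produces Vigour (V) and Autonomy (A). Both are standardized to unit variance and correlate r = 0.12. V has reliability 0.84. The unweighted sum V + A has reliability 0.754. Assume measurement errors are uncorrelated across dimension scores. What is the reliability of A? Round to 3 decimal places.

Var(V+A) = 2 + 2·0.12 = 2.240.
True-score variance = ρ_V + ρ_A + 2·0.12, so 0.754 = (0.84 + ρ_A + 0.24) / 2.240.
ρ_A = 0.754·2.240 − 0.84 − 0.24 = 0.609.

0.609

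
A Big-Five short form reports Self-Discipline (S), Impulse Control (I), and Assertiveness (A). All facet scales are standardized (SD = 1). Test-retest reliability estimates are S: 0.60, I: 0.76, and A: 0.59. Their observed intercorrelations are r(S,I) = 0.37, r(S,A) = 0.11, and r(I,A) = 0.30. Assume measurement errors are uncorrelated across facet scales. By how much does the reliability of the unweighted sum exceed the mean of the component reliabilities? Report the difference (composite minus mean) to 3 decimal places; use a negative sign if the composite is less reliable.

Var(sum) = 3 + 1.56 = 4.56; true-score variance = 1.95 + 1.56 = 3.51; composite reliability = 0.7697.
Mean component reliability = 0.6500.
Difference = 0.7697 − 0.6500 = 0.120.

0.120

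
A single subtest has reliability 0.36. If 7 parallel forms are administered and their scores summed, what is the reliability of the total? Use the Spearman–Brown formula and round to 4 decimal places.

0.7975

ρ_k = kρ / (1 + (k−1)ρ) = 7·0.36 / (1 + 6·0.36) = 2.520 / 3.160 = 0.7975.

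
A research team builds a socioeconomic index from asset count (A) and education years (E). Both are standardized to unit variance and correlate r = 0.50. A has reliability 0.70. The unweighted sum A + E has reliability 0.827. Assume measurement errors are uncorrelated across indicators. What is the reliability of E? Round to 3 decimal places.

0.781

Var(A+E) = 2 + 2·0.50 = 3.000.
True-score variance = ρ_A + ρ_E + 2·0.50, so 0.827 = (0.70 + ρ_E + 1.00) / 3.000.
ρ_E = 0.827·3.000 − 0.70 − 1.00 = 0.781.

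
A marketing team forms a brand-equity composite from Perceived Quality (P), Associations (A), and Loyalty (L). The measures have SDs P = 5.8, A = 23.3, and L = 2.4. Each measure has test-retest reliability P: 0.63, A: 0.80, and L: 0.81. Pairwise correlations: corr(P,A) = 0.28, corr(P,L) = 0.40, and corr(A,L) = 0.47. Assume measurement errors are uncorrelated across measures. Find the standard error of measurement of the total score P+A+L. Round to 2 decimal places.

11.05

Var(total) = 582.29 + 139.379 = 721.669.
True-score variance = 460.171 + 139.379 = 599.55, so reliability = 0.8308.
Error variance = 721.669 − 599.55 = 122.119; SEM = √122.119 = 11.05.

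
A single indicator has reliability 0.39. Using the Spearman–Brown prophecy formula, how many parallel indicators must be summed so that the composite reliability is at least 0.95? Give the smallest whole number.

k ≥ ρ*(1−ρ₁)/(ρ₁(1−ρ*)) = 0.95·0.61 / (0.39·0.05) = 29.718.
Smallest integer k = 30.

30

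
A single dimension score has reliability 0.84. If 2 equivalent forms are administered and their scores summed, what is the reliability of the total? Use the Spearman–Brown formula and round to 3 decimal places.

0.913

ρ_k = kρ / (1 + (k−1)ρ) = 2·0.84 / (1 + 1·0.84) = 1.680 / 1.840 = 0.913.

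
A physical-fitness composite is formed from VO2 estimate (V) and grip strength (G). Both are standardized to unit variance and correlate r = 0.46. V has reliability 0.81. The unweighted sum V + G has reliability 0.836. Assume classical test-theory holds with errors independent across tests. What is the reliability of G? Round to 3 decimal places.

0.711

Var(V+G) = 2 + 2·0.46 = 2.920.
True-score variance = ρ_V + ρ_G + 2·0.46, so 0.836 = (0.81 + ρ_G + 0.92) / 2.920.
ρ_G = 0.836·2.920 − 0.81 − 0.92 = 0.711.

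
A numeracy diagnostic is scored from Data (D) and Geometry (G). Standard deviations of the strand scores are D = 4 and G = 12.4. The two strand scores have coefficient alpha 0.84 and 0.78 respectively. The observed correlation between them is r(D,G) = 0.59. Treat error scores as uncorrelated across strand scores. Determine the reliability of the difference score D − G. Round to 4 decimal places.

0.6729

Var(D−G) = 4² + 12.4² − 2·4·12.4·0.59 = 169.76 − 58.528 = 111.232.
With uncorrelated errors the cross-covariances are all true-score covariance, so they carry over unchanged; only the diagonal terms shrink to ρᵢσᵢ².
True-score variance = [4²·0.84 + 12.4²·0.78] − 58.528 = 133.373 − 58.528 = 74.8448.
Reliability = 74.8448 / 111.232 = 0.6729.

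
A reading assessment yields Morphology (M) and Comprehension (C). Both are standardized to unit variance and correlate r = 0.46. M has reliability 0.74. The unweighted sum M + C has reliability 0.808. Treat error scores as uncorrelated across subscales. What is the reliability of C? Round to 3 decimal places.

0.699

Var(M+C) = 2 + 2·0.46 = 2.920.
True-score variance = ρ_M + ρ_C + 2·0.46, so 0.808 = (0.74 + ρ_C + 0.92) / 2.920.
ρ_C = 0.808·2.920 − 0.74 − 0.92 = 0.699.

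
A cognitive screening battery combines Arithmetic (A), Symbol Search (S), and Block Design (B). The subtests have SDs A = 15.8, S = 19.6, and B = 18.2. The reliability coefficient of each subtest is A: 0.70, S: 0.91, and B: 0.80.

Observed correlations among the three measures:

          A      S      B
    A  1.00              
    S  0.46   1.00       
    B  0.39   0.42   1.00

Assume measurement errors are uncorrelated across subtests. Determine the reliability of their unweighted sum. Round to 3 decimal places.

0.901

Var(A+S+B) = 15.8² + 19.6² + 18.2² + 2·[15.8·19.6·0.46 + 15.8·18.2·0.39 + 19.6·18.2·0.42] = 965.04 + 808.847 = 1773.89.
Under uncorrelated errors the observed covariances equal the true-score covariances, so only the own-variance terms attenuate.
True-score variance = [15.8²·0.70 + 19.6²·0.91 + 18.2²·0.80] + 808.847 = 789.326 + 808.847 = 1598.17.
Reliability = 1598.17 / 1773.89 = 0.901.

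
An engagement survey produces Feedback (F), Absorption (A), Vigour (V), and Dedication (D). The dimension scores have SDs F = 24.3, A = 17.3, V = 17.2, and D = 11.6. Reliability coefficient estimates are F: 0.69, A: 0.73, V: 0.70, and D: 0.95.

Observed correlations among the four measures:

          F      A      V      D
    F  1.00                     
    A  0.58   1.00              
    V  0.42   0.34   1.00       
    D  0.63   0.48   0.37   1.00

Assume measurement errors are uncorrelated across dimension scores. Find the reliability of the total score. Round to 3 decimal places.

Var(F+A+V+D) = 24.3² + 17.3² + 17.2² + 11.6² + 2·[24.3·17.3·0.58 + 24.3·17.2·0.42 + 24.3·11.6·0.63 + 17.3·17.2·0.34 + 17.3·11.6·0.48 + 17.2·11.6·0.37] = 1320.18 + 1736.55 = 3056.73.
With uncorrelated errors the cross-covariances are all true-score covariance, so they carry over unchanged; only the diagonal terms shrink to ρᵢσᵢ².
True-score variance = [24.3²·0.69 + 17.3²·0.73 + 17.2²·0.70 + 11.6²·0.95] + 1736.55 = 960.84 + 1736.55 = 2697.39.
Reliability = 2697.39 / 3056.73 = 0.882.

0.882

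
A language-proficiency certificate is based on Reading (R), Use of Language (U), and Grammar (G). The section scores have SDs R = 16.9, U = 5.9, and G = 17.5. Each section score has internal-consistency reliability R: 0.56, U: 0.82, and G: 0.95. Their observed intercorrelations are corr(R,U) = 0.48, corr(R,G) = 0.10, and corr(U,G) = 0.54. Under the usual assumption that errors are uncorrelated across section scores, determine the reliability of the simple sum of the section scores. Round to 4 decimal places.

Var(R+U+G) = 16.9² + 5.9² + 17.5² + 2·[16.9·5.9·0.48 + 16.9·17.5·0.10 + 5.9·17.5·0.54] = 626.67 + 266.382 = 893.052.
Under uncorrelated errors the observed covariances equal the true-score covariances, so only the own-variance terms attenuate.
True-score variance = [16.9²·0.56 + 5.9²·0.82 + 17.5²·0.95] + 266.382 = 479.423 + 266.382 = 745.805.
Reliability = 745.805 / 893.052 = 0.8351.

0.8351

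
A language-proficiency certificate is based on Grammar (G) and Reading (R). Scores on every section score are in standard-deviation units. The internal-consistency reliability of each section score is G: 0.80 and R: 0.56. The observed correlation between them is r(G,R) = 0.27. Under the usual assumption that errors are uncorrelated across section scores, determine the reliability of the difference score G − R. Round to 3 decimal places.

0.562

Var(G−R) = 1 + 1 − 2·0.27 = 2 − 0.54 = 1.46.
Under uncorrelated errors the observed covariances equal the true-score covariances, so only the own-variance terms attenuate.
True-score variance = [0.80 + 0.56] − 0.54 = 1.36 − 0.54 = 0.82.
Reliability = 0.82 / 1.46 = 0.562.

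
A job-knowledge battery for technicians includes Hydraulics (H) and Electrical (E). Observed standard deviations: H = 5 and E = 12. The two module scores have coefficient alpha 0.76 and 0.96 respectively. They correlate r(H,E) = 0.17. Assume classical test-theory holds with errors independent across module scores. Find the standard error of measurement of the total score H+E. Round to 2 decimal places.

3.43

Var(total) = 169 + 20.4 = 189.4.
True-score variance = 157.24 + 20.4 = 177.64, so reliability = 0.9379.
Error variance = 189.4 − 177.64 = 11.76; SEM = √11.76 = 3.43.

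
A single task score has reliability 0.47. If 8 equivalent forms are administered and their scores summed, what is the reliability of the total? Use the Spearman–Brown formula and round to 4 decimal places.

ρ_k = kρ / (1 + (k−1)ρ) = 8·0.47 / (1 + 7·0.47) = 3.760 / 4.290 = 0.8765.

0.8765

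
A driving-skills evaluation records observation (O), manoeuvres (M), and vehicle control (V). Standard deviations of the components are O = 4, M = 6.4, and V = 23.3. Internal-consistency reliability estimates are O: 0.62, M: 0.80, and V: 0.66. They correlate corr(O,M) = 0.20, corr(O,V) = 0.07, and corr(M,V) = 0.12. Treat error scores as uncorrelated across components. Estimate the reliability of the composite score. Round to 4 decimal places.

Var(O+M+V) = 4² + 6.4² + 23.3² + 2·[4·6.4·0.20 + 4·23.3·0.07 + 6.4·23.3·0.12] = 599.85 + 59.0768 = 658.927.
With uncorrelated errors the cross-covariances are all true-score covariance, so they carry over unchanged; only the diagonal terms shrink to ρᵢσᵢ².
True-score variance = [4²·0.62 + 6.4²·0.80 + 23.3²·0.66] + 59.0768 = 400.995 + 59.0768 = 460.072.
Reliability = 460.072 / 658.927 = 0.6982.

0.6982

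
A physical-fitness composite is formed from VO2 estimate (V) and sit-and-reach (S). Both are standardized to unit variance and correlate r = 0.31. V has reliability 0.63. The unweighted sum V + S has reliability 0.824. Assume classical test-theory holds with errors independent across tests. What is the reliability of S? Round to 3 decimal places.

Var(V+S) = 2 + 2·0.31 = 2.620.
True-score variance = ρ_V + ρ_S + 2·0.31, so 0.824 = (0.63 + ρ_S + 0.62) / 2.620.
ρ_S = 0.824·2.620 − 0.63 − 0.62 = 0.909.

0.909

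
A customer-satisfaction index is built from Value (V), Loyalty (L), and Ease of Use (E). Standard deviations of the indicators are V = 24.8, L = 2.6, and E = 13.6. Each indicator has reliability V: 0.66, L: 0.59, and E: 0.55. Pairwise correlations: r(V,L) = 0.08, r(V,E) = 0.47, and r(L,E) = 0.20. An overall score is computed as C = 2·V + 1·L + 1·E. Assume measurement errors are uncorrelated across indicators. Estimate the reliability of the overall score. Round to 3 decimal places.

0.722

Var(C) = 2²·24.8² + 2.6² + 13.6² + 2·[2·24.8·2.6·0.08 + 2·24.8·13.6·0.47 + 2.6·13.6·0.20] = 2651.88 + 668.864 = 3320.74.
Under uncorrelated errors the observed covariances equal the true-score covariances, so only the own-variance terms attenuate.
True-score variance = [2²·24.8²·0.66 + 2.6²·0.59 + 13.6²·0.55] + 668.864 = 1729.42 + 668.864 = 2398.29.
Reliability = 2398.29 / 3320.74 = 0.722.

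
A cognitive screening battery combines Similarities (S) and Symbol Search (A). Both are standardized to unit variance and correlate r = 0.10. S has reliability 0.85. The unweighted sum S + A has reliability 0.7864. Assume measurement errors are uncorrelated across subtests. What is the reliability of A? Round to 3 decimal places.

Var(S+A) = 2 + 2·0.10 = 2.200.
True-score variance = ρ_S + ρ_A + 2·0.10, so 0.7864 = (0.85 + ρ_A + 0.20) / 2.200.
ρ_A = 0.7864·2.200 − 0.85 − 0.20 = 0.680.

0.680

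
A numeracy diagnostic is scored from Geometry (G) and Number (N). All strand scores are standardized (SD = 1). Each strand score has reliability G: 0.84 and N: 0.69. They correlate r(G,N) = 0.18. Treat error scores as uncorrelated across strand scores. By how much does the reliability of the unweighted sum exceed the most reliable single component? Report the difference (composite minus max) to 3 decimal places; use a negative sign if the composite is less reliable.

Var(sum) = 2 + 0.36 = 2.36; true-score variance = 1.53 + 0.36 = 1.89; composite reliability = 0.8008.
Max component reliability = 0.8400.
Difference = 0.8008 − 0.8400 = -0.039.

-0.039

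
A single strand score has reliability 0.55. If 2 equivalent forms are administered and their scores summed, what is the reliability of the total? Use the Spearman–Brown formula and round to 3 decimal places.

0.710

ρ_k = kρ / (1 + (k−1)ρ) = 2·0.55 / (1 + 1·0.55) = 1.100 / 1.550 = 0.710.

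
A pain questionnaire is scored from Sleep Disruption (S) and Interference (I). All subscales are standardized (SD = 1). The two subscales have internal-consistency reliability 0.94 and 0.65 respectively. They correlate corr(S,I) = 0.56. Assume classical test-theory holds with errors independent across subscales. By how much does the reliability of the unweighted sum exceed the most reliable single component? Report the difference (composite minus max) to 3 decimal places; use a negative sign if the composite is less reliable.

-0.071

Var(sum) = 2 + 1.12 = 3.12; true-score variance = 1.59 + 1.12 = 2.71; composite reliability = 0.8686.
Max component reliability = 0.9400.
Difference = 0.8686 − 0.9400 = -0.071.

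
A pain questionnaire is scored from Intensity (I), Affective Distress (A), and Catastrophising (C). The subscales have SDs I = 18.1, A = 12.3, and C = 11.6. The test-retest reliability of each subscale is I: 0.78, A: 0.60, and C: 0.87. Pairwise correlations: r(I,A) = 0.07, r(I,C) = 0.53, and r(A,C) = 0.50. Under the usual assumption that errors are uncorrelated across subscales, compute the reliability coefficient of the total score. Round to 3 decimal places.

Var(I+A+C) = 18.1² + 12.3² + 11.6² + 2·[18.1·12.3·0.07 + 18.1·11.6·0.53 + 12.3·11.6·0.50] = 613.46 + 396.406 = 1009.87.
Under uncorrelated errors the observed covariances equal the true-score covariances, so only the own-variance terms attenuate.
True-score variance = [18.1²·0.78 + 12.3²·0.60 + 11.6²·0.87] + 396.406 = 463.377 + 396.406 = 859.783.
Reliability = 859.783 / 1009.87 = 0.851.

0.851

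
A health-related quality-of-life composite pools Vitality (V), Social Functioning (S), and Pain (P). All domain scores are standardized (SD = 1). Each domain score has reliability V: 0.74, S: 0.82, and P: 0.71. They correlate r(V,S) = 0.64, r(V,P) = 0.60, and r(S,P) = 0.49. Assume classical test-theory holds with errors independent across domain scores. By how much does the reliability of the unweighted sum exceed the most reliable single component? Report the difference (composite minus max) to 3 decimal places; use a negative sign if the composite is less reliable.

0.067

Var(sum) = 3 + 3.46 = 6.46; true-score variance = 2.27 + 3.46 = 5.73; composite reliability = 0.8870.
Max component reliability = 0.8200.
Difference = 0.8870 − 0.8200 = 0.067.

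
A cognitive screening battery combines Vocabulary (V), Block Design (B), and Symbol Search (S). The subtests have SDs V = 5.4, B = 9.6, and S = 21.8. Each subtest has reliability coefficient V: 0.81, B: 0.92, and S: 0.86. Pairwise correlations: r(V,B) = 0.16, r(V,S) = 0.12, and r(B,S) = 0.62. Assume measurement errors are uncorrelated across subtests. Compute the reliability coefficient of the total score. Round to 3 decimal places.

Var(V+B+S) = 5.4² + 9.6² + 21.8² + 2·[5.4·9.6·0.16 + 5.4·21.8·0.12 + 9.6·21.8·0.62] = 596.56 + 304.349 = 900.909.
With uncorrelated errors the cross-covariances are all true-score covariance, so they carry over unchanged; only the diagonal terms shrink to ρᵢσᵢ².
True-score variance = [5.4²·0.81 + 9.6²·0.92 + 21.8²·0.86] + 304.349 = 517.113 + 304.349 = 821.462.
Reliability = 821.462 / 900.909 = 0.912.

0.912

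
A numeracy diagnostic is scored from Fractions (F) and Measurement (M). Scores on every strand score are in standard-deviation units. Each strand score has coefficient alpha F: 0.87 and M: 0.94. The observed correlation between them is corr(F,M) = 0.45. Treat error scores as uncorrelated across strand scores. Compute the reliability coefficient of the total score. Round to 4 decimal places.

Var(F+M) = 2 + 2·[0.45] = 2 + 0.9 = 2.9.
With uncorrelated errors the cross-covariances are all true-score covariance, so they carry over unchanged; only the diagonal terms shrink to ρᵢσᵢ².
True-score variance = [0.87 + 0.94] + 0.9 = 1.81 + 0.9 = 2.71.
Reliability = 2.71 / 2.9 = 0.9345.

0.9345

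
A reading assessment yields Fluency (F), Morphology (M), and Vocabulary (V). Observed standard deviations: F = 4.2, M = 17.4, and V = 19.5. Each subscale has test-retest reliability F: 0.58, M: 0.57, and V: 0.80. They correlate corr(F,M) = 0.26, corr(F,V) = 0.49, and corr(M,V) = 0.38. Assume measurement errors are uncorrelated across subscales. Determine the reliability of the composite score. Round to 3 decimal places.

Var(F+M+V) = 4.2² + 17.4² + 19.5² + 2·[4.2·17.4·0.26 + 4.2·19.5·0.49 + 17.4·19.5·0.38] = 700.65 + 376.132 = 1076.78.
With uncorrelated errors the cross-covariances are all true-score covariance, so they carry over unchanged; only the diagonal terms shrink to ρᵢσᵢ².
True-score variance = [4.2²·0.58 + 17.4²·0.57 + 19.5²·0.80] + 376.132 = 487.004 + 376.132 = 863.136.
Reliability = 863.136 / 1076.78 = 0.802.

0.802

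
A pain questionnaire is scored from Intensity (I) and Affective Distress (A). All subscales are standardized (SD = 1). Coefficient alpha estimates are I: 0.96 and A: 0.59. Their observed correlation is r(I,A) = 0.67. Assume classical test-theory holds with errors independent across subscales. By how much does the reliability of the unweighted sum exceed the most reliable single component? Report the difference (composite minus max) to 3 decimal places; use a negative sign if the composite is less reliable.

Var(sum) = 2 + 1.34 = 3.34; true-score variance = 1.55 + 1.34 = 2.89; composite reliability = 0.8653.
Max component reliability = 0.9600.
Difference = 0.8653 − 0.9600 = -0.095.

-0.095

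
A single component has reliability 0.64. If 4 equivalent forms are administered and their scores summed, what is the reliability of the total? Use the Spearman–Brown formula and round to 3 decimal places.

ρ_k = kρ / (1 + (k−1)ρ) = 4·0.64 / (1 + 3·0.64) = 2.560 / 2.920 = 0.877.

0.877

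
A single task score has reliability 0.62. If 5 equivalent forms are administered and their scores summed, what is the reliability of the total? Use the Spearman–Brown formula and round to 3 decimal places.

0.891

ρ_k = kρ / (1 + (k−1)ρ) = 5·0.62 / (1 + 4·0.62) = 3.100 / 3.480 = 0.891.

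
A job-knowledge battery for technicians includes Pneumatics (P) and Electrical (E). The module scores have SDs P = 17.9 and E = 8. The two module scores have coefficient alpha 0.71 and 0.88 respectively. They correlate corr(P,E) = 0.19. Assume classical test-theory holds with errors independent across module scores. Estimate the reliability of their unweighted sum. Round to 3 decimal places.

Var(P+E) = 17.9² + 8² + 2·[17.9·8·0.19] = 384.41 + 54.416 = 438.826.
With uncorrelated errors the cross-covariances are all true-score covariance, so they carry over unchanged; only the diagonal terms shrink to ρᵢσᵢ².
True-score variance = [17.9²·0.71 + 8²·0.88] + 54.416 = 283.811 + 54.416 = 338.227.
Reliability = 338.227 / 438.826 = 0.771.

0.771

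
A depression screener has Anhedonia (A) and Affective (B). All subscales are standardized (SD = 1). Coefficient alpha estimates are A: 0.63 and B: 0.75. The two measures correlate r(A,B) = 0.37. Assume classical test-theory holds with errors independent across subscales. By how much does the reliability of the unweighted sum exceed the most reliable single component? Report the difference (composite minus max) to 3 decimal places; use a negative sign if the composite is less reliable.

Var(sum) = 2 + 0.74 = 2.74; true-score variance = 1.38 + 0.74 = 2.12; composite reliability = 0.7737.
Max component reliability = 0.7500.
Difference = 0.7737 − 0.7500 = 0.024.

0.024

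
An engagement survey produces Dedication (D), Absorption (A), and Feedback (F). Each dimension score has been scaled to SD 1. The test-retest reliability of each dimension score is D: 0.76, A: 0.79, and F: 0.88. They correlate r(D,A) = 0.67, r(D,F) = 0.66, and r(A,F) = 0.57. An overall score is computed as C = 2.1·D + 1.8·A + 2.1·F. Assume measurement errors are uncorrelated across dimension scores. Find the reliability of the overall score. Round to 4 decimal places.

Var(C) = 2.1² + 1.8² + 2.1² + 2·[3.78·0.67 + 4.41·0.66 + 3.78·0.57] = 12.06 + 15.1956 = 27.2556.
With uncorrelated errors the cross-covariances are all true-score covariance, so they carry over unchanged; only the diagonal terms shrink to ρᵢσᵢ².
True-score variance = [2.1²·0.76 + 1.8²·0.79 + 2.1²·0.88] + 15.1956 = 9.792 + 15.1956 = 24.9876.
Reliability = 24.9876 / 27.2556 = 0.9168.

0.9168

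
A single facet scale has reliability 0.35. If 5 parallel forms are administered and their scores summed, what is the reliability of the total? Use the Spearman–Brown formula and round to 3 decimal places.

0.729

ρ_k = kρ / (1 + (k−1)ρ) = 5·0.35 / (1 + 4·0.35) = 1.750 / 2.400 = 0.729.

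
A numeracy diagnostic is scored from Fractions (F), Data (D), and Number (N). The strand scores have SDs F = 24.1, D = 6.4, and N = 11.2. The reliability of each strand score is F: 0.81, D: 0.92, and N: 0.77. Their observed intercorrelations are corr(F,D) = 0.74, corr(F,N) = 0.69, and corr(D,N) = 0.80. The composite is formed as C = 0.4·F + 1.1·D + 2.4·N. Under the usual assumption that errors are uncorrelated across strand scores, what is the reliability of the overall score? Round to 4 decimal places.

Var(C) = 0.4²·24.1² + 1.1²·6.4² + 2.4²·11.2² + 2·[0.44·24.1·6.4·0.74 + 0.96·24.1·11.2·0.69 + 2.64·6.4·11.2·0.80] = 865.026 + 760.807 = 1625.83.
Under uncorrelated errors the observed covariances equal the true-score covariances, so only the own-variance terms attenuate.
True-score variance = [0.4²·24.1²·0.81 + 1.1²·6.4²·0.92 + 2.4²·11.2²·0.77] + 760.807 = 677.221 + 760.807 = 1438.03.
Reliability = 1438.03 / 1625.83 = 0.8845.

0.8845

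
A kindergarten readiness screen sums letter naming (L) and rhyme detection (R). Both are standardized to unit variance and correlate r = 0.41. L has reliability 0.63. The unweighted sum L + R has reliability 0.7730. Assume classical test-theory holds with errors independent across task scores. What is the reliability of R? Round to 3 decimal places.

0.730

Var(L+R) = 2 + 2·0.41 = 2.820.
True-score variance = ρ_L + ρ_R + 2·0.41, so 0.7730 = (0.63 + ρ_R + 0.82) / 2.820.
ρ_R = 0.7730·2.820 − 0.63 − 0.82 = 0.730.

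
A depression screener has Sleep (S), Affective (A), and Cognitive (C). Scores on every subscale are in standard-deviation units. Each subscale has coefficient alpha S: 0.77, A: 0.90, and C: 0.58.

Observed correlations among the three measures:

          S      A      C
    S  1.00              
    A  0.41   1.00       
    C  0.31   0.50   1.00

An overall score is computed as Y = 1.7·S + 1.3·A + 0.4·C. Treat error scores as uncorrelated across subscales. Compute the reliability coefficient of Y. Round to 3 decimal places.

0.880

Var(Y) = 1.7² + 1.3² + 0.4² + 2·[2.21·0.41 + 0.68·0.31 + 0.52·0.50] = 4.74 + 2.7538 = 7.4938.
Because errors are independent across components, Cov(Tᵢ,Tⱼ) = Cov(Xᵢ,Xⱼ); the off-diagonal part of the true-score variance is the same as above.
True-score variance = [1.7²·0.77 + 1.3²·0.90 + 0.4²·0.58] + 2.7538 = 3.8391 + 2.7538 = 6.5929.
Reliability = 6.5929 / 7.4938 = 0.880.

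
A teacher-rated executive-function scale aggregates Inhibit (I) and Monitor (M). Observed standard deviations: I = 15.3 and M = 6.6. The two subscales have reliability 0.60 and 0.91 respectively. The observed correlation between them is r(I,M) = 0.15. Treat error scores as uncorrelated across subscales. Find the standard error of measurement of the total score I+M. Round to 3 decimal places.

Var(total) = 277.65 + 30.294 = 307.944.
True-score variance = 180.094 + 30.294 = 210.388, so reliability = 0.6832.
Error variance = 307.944 − 210.388 = 97.5564; SEM = √97.5564 = 9.877.

9.877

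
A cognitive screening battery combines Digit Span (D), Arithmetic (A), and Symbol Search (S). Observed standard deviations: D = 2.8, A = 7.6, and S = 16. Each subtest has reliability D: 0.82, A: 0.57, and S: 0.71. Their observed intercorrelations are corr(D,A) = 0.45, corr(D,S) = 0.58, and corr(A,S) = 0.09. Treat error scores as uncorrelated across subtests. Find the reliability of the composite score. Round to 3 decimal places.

Var(D+A+S) = 2.8² + 7.6² + 16² + 2·[2.8·7.6·0.45 + 2.8·16·0.58 + 7.6·16·0.09] = 321.6 + 93.008 = 414.608.
Under uncorrelated errors the observed covariances equal the true-score covariances, so only the own-variance terms attenuate.
True-score variance = [2.8²·0.82 + 7.6²·0.57 + 16²·0.71] + 93.008 = 221.112 + 93.008 = 314.12.
Reliability = 314.12 / 414.608 = 0.758.

0.758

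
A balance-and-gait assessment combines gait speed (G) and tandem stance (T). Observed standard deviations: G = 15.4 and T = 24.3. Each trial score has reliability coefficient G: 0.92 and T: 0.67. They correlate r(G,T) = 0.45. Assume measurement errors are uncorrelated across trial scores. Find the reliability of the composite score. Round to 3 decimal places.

0.816

Var(G+T) = 15.4² + 24.3² + 2·[15.4·24.3·0.45] = 827.65 + 336.798 = 1164.45.
Because errors are independent across components, Cov(Tᵢ,Tⱼ) = Cov(Xᵢ,Xⱼ); the off-diagonal part of the true-score variance is the same as above.
True-score variance = [15.4²·0.92 + 24.3²·0.67] + 336.798 = 613.816 + 336.798 = 950.614.
Reliability = 950.614 / 1164.45 = 0.816.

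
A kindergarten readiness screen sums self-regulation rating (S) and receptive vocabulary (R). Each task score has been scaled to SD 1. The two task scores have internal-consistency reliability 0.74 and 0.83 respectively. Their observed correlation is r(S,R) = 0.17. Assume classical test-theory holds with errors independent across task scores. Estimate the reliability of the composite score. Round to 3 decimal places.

0.816

Var(S+R) = 2 + 2·[0.17] = 2 + 0.34 = 2.34.
Under uncorrelated errors the observed covariances equal the true-score covariances, so only the own-variance terms attenuate.
True-score variance = [0.74 + 0.83] + 0.34 = 1.57 + 0.34 = 1.91.
Reliability = 1.91 / 2.34 = 0.816.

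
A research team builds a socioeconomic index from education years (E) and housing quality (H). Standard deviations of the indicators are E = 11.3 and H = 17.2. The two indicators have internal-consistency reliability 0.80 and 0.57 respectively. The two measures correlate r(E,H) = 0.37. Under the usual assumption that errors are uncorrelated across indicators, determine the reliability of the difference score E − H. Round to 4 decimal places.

Var(E−H) = 11.3² + 17.2² − 2·11.3·17.2·0.37 = 423.53 − 143.826 = 279.704.
Because errors are independent across components, Cov(Tᵢ,Tⱼ) = Cov(Xᵢ,Xⱼ); the off-diagonal part of the true-score variance is the same as above.
True-score variance = [11.3²·0.80 + 17.2²·0.57] − 143.826 = 270.781 − 143.826 = 126.954.
Reliability = 126.954 / 279.704 = 0.4539.

0.4539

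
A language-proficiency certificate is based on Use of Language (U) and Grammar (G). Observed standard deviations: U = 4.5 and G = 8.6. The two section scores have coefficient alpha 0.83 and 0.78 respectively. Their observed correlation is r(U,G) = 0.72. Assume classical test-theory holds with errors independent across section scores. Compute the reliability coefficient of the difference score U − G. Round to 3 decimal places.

0.488

Var(U−G) = 4.5² + 8.6² − 2·4.5·8.6·0.72 = 94.21 − 55.728 = 38.482.
Under uncorrelated errors the observed covariances equal the true-score covariances, so only the own-variance terms attenuate.
True-score variance = [4.5²·0.83 + 8.6²·0.78] − 55.728 = 74.4963 − 55.728 = 18.7683.
Reliability = 18.7683 / 38.482 = 0.488.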